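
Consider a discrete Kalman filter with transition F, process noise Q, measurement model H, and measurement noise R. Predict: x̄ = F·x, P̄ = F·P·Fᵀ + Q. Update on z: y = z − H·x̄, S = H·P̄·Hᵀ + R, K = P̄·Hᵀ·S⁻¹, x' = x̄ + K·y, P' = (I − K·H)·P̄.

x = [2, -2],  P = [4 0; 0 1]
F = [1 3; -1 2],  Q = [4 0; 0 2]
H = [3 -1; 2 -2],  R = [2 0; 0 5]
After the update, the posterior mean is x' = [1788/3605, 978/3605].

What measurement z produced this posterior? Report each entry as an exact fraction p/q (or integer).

z = [2, -2]

x̄ = F·x = [-4, -6]
P̄ = F·P·Fᵀ + Q = [17 2; 2 10]
S = H·P̄·Hᵀ + R = [153 106; 106 97]
K = P̄·Hᵀ·S⁻¹ = [1573/3605 -604/3605; 1308/3605 -2024/3605]
x' − x̄ = [16208/3605, 22608/3605] = K·y
y = (KᵀK)⁻¹·Kᵀ·(x' − x̄) = [8, -6]
z = y + H·x̄ = [8, -6] + [-6, 4] = [2, -2]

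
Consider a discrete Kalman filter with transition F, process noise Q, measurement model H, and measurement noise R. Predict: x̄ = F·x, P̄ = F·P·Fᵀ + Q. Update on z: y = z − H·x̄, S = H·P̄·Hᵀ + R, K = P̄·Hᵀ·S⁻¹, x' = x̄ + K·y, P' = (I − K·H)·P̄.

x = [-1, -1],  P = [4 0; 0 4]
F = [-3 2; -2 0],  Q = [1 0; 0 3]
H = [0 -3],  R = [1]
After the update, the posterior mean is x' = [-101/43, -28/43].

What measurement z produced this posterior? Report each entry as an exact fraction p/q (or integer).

z = [2]

x̄ = F·x = [1, 2]
P̄ = F·P·Fᵀ + Q = [53 24; 24 19]
S = H·P̄·Hᵀ + R = [172]
K = P̄·Hᵀ·S⁻¹ = [-18/43; -57/172]
x' − x̄ = [-144/43, -114/43] = K·y
y = (KᵀK)⁻¹·Kᵀ·(x' − x̄) = [8]
z = y + H·x̄ = [8] + [-6] = [2]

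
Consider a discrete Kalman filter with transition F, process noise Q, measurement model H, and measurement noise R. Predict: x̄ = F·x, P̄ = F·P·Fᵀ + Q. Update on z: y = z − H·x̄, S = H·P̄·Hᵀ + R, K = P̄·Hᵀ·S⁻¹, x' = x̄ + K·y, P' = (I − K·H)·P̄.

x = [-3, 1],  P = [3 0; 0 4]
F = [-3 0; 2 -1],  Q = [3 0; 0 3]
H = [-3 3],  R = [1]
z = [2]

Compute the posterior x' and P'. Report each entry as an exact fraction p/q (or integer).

x̄ = F·x = [9, -7]
P̄ = F·P·Fᵀ + Q = [30 -18; -18 19]
y = z − H·x̄ = [50]
S = H·P̄·Hᵀ + R = [766]
K = P̄·Hᵀ·S⁻¹ = [-72/383; 111/766]
x' = x̄ + K·y = [-153/383, 94/383]
P' = (I − K·H)·P̄ = [1122/383 1098/383; 1098/383 2233/766]

x' = [-153/383, 94/383]
P' = [1122/383 1098/383; 1098/383 2233/766]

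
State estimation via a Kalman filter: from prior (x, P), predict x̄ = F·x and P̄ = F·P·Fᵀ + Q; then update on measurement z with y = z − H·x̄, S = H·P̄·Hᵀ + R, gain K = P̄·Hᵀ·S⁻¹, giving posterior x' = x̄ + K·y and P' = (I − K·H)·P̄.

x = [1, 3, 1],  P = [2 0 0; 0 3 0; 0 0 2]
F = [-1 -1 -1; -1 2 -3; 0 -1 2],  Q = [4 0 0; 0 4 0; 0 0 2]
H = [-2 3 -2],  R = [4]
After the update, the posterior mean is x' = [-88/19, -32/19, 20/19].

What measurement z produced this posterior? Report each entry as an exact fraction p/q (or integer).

z = [2]

x̄ = F·x = [-5, 2, -1]
P̄ = F·P·Fᵀ + Q = [11 2 -1; 2 36 -18; -1 -18 13]
S = H·P̄·Hᵀ + R = [608]
K = P̄·Hᵀ·S⁻¹ = [-7/304; 35/152; -39/304]
x' − x̄ = [7/19, -70/19, 39/19] = K·y
y = (KᵀK)⁻¹·Kᵀ·(x' − x̄) = [-16]
z = y + H·x̄ = [-16] + [18] = [2]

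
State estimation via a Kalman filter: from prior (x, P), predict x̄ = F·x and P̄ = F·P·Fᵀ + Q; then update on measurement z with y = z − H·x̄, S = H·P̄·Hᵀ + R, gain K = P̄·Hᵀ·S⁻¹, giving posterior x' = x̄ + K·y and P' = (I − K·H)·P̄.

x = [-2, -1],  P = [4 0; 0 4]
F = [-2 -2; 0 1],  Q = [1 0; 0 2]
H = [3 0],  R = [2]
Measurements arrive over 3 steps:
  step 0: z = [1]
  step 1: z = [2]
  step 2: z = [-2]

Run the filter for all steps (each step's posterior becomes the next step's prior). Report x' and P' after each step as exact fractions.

step 0: x̄ = F·x = [6, -1]
step 0: P̄ = F·P·Fᵀ + Q = [33 -8; -8 6]
step 0: y = z − H·x̄ = [-17]
step 0: S = H·P̄·Hᵀ + R = [299]
step 0: K = P̄·Hᵀ·S⁻¹ = [99/299; -24/299]
step 0: x' = x̄ + K·y = [111/299, 109/299]
step 0: P' = (I − K·H)·P̄ = [66/299 -16/299; -16/299 1218/299]
step 1: x̄ = F·x = [-440/299, 109/299]
step 1: P̄ = F·P·Fᵀ + Q = [5307/299 -2404/299; -2404/299 1816/299]
step 1: y = z − H·x̄ = [1918/299]
step 1: S = H·P̄·Hᵀ + R = [48361/299]
step 1: K = P̄·Hᵀ·S⁻¹ = [15921/48361; -7212/48361]
step 1: x' = x̄ + K·y = [226/353, -209/353]
step 1: P' = (I − K·H)·P̄ = [10614/48361 -4808/48361; -4808/48361 119768/48361]
step 2: x̄ = F·x = [-34/353, -209/353]
step 2: P̄ = F·P·Fᵀ + Q = [531425/48361 -229920/48361; -229920/48361 216490/48361]
step 2: y = z − H·x̄ = [-604/353]
step 2: S = H·P̄·Hᵀ + R = [4879547/48361]
step 2: K = P̄·Hᵀ·S⁻¹ = [1594275/4879547; -689760/4879547]
step 2: x' = x̄ + K·y = [-3197866/4879547, -1708811/4879547]
step 2: P' = (I − K·H)·P̄ = [1062850/4879547 -459840/4879547; -459840/4879547 12005630/4879547]

step 0: x' = [111/299, 109/299], P' = [66/299 -16/299; -16/299 1218/299]
step 1: x' = [226/353, -209/353], P' = [10614/48361 -4808/48361; -4808/48361 119768/48361]
step 2: x' = [-3197866/4879547, -1708811/4879547], P' = [1062850/4879547 -459840/4879547; -459840/4879547 12005630/4879547]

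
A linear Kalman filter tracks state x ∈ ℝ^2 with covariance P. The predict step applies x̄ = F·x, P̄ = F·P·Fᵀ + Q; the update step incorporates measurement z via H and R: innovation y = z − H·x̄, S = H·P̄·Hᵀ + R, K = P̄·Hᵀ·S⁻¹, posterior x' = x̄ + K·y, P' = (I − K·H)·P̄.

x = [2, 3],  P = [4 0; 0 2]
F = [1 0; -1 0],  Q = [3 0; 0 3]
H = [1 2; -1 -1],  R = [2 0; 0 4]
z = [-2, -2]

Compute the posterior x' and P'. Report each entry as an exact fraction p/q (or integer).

x' = [134/43, -104/43]
P' = [650/129 -362/129; -362/129 254/129]

x̄ = F·x = [2, -2]
P̄ = F·P·Fᵀ + Q = [7 -4; -4 7]
y = z − H·x̄ = [0, -2]
S = H·P̄·Hᵀ + R = [21 -9; -9 10]
K = P̄·Hᵀ·S⁻¹ = [-37/129 -24/43; 73/129 9/43]
x' = x̄ + K·y = [134/43, -104/43]
P' = (I − K·H)·P̄ = [650/129 -362/129; -362/129 254/129]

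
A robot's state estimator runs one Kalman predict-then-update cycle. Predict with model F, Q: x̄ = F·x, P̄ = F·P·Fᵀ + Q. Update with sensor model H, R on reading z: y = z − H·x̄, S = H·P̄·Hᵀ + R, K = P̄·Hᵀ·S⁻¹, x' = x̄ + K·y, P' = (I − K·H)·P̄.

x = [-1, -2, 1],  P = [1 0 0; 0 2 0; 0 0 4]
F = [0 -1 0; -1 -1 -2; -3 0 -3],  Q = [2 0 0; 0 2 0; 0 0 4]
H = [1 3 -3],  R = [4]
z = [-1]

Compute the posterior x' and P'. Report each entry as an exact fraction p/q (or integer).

x̄ = F·x = [2, 1, 0]
P̄ = F·P·Fᵀ + Q = [4 2 0; 2 21 27; 0 27 49]
y = z − H·x̄ = [-6]
S = H·P̄·Hᵀ + R = [164]
K = P̄·Hᵀ·S⁻¹ = [5/82; -4/41; -33/82]
x' = x̄ + K·y = [67/41, 65/41, 99/41]
P' = (I − K·H)·P̄ = [139/41 122/41 165/41; 122/41 797/41 843/41; 165/41 843/41 920/41]

x' = [67/41, 65/41, 99/41]
P' = [139/41 122/41 165/41; 122/41 797/41 843/41; 165/41 843/41 920/41]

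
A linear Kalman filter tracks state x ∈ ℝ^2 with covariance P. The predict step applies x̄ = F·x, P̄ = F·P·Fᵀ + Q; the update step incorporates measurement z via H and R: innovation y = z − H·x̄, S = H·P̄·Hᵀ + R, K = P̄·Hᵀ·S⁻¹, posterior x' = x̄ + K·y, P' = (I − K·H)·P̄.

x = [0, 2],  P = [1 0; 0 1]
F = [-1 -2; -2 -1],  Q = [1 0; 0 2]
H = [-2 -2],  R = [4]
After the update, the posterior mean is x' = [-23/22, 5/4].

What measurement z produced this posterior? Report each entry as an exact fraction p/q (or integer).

x̄ = F·x = [-4, -2]
P̄ = F·P·Fᵀ + Q = [6 4; 4 7]
S = H·P̄·Hᵀ + R = [88]
K = P̄·Hᵀ·S⁻¹ = [-5/22; -1/4]
x' − x̄ = [65/22, 13/4] = K·y
y = (KᵀK)⁻¹·Kᵀ·(x' − x̄) = [-13]
z = y + H·x̄ = [-13] + [12] = [-1]

z = [-1]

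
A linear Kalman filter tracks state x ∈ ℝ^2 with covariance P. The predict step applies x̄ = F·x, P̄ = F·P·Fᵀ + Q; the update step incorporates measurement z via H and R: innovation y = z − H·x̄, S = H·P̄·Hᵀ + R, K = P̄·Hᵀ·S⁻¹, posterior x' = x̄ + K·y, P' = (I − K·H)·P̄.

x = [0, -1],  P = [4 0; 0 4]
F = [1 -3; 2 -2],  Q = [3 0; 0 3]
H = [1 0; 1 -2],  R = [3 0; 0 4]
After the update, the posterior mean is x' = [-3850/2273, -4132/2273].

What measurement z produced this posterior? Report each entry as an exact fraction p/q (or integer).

z = [-2, 2]

x̄ = F·x = [3, 2]
P̄ = F·P·Fᵀ + Q = [43 32; 32 35]
S = H·P̄·Hᵀ + R = [46 -21; -21 59]
K = P̄·Hᵀ·S⁻¹ = [2096/2273 -63/2273; 1090/2273 -1076/2273]
x' − x̄ = [-10669/2273, -8678/2273] = K·y
y = (KᵀK)⁻¹·Kᵀ·(x' − x̄) = [-5, 3]
z = y + H·x̄ = [-5, 3] + [3, -1] = [-2, 2]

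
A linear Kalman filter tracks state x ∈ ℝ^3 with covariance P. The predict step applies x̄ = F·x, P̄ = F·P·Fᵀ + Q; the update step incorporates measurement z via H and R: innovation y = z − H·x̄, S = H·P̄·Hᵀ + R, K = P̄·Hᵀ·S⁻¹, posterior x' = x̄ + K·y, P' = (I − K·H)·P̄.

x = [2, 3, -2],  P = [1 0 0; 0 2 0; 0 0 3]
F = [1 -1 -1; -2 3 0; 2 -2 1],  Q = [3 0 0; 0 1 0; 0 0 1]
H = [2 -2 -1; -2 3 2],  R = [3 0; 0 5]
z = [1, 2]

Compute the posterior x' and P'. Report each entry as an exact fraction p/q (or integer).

x̄ = F·x = [1, 5, -4]
P̄ = F·P·Fᵀ + Q = [9 -8 3; -8 23 -16; 3 -16 16]
y = z − H·x̄ = [5, -3]
S = H·P̄·Hᵀ + R = [135 -156; -156 192]
K = P̄·Hᵀ·S⁻¹ = [7/33 -1/66; -47/132 -7/528; 1/2 7/24]
x' = x̄ + K·y = [139/66, 1721/528, -19/8]
P' = (I − K·H)·P̄ = [62/33 169/66 -2; 169/66 1289/176 -203/24; -2 -203/24 137/12]

x' = [139/66, 1721/528, -19/8]
P' = [62/33 169/66 -2; 169/66 1289/176 -203/24; -2 -203/24 137/12]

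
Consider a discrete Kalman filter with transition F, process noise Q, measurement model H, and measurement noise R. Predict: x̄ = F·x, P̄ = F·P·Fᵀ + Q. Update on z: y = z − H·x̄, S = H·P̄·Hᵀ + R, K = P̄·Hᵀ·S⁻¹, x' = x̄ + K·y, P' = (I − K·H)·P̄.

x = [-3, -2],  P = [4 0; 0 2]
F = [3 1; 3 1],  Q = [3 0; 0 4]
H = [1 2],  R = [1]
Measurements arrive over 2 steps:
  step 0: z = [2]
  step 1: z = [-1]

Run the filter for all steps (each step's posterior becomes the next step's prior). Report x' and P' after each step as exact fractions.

step 0: x' = [113/362, 144/181], P' = [1153/362 -259/181; -259/181 160/181]
step 1: x' = [-16956/75541, -28171/75541], P' = [238543/75541 -107345/75541; -107345/75541 66504/75541]

step 0: x̄ = F·x = [-11, -11]
step 0: P̄ = F·P·Fᵀ + Q = [41 38; 38 42]
step 0: y = z − H·x̄ = [35]
step 0: S = H·P̄·Hᵀ + R = [362]
step 0: K = P̄·Hᵀ·S⁻¹ = [117/362; 61/181]
step 0: x' = x̄ + K·y = [113/362, 144/181]
step 0: P' = (I − K·H)·P̄ = [1153/362 -259/181; -259/181 160/181]
step 1: x̄ = F·x = [627/362, 627/362]
step 1: P̄ = F·P·Fᵀ + Q = [8675/362 7589/362; 7589/362 9037/362]
step 1: y = z − H·x̄ = [-2243/362]
step 1: S = H·P̄·Hᵀ + R = [75541/362]
step 1: K = P̄·Hᵀ·S⁻¹ = [23853/75541; 25663/75541]
step 1: x' = x̄ + K·y = [-16956/75541, -28171/75541]
step 1: P' = (I − K·H)·P̄ = [238543/75541 -107345/75541; -107345/75541 66504/75541]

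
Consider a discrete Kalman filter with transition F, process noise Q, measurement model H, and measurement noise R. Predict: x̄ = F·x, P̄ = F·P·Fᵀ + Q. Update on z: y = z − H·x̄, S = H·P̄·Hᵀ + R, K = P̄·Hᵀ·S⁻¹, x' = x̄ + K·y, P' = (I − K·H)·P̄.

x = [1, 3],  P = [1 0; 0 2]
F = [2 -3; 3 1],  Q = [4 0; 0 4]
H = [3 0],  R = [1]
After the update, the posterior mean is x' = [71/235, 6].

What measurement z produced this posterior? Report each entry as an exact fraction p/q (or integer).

z = [1]

x̄ = F·x = [-7, 6]
P̄ = F·P·Fᵀ + Q = [26 0; 0 15]
S = H·P̄·Hᵀ + R = [235]
K = P̄·Hᵀ·S⁻¹ = [78/235; 0]
x' − x̄ = [1716/235, 0] = K·y
y = (KᵀK)⁻¹·Kᵀ·(x' − x̄) = [22]
z = y + H·x̄ = [22] + [-21] = [1]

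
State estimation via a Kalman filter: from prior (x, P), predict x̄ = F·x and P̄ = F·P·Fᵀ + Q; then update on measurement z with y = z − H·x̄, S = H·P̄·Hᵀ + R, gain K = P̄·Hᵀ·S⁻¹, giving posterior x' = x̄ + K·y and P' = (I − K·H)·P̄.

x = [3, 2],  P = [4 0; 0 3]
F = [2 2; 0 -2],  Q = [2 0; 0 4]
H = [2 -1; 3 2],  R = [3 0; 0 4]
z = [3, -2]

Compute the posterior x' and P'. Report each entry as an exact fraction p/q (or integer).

x' = [5894/8891, -16100/8891]
P' = [2868/8891 -1752/8891; -1752/8891 7320/8891]

x̄ = F·x = [10, -4]
P̄ = F·P·Fᵀ + Q = [30 -12; -12 16]
y = z − H·x̄ = [-21, -24]
S = H·P̄·Hᵀ + R = [187 136; 136 194]
K = P̄·Hᵀ·S⁻¹ = [2496/8891 75/523; -3608/8891 138/523]
x' = x̄ + K·y = [5894/8891, -16100/8891]
P' = (I − K·H)·P̄ = [2868/8891 -1752/8891; -1752/8891 7320/8891]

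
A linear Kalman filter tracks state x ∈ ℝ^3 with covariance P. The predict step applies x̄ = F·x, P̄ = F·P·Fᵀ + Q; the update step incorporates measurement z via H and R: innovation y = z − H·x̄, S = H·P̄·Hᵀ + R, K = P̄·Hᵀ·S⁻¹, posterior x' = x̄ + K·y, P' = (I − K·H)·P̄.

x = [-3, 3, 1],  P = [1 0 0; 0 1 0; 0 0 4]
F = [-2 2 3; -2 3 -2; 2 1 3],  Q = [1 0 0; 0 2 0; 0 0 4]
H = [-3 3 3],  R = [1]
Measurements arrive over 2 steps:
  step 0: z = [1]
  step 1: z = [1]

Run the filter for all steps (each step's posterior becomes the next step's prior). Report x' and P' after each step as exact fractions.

step 0: x̄ = F·x = [15, 13, 0]
step 0: P̄ = F·P·Fᵀ + Q = [45 -14 34; -14 31 -25; 34 -25 45]
step 0: y = z − H·x̄ = [7]
step 0: S = H·P̄·Hᵀ + R = [280]
step 0: K = P̄·Hᵀ·S⁻¹ = [-15/56; 3/14; -3/20]
step 0: x' = x̄ + K·y = [105/8, 29/2, -21/20]
step 0: P' = (I − K·H)·P̄ = [1395/56 29/14 91/4; 29/14 127/7 -16; 91/4 -16 387/10]
step 1: x̄ = F·x = [-2/5, 387/20, 188/5]
step 1: P̄ = F·P·Fᵀ + Q = [1398/35 -5947/35 5078/35; -5947/35 53821/70 -21302/35; 5078/35 -21302/35 22938/35]
step 1: y = z − H·x̄ = [-3421/20]
step 1: S = H·P̄·Hᵀ + R = [186919/70]
step 1: K = P̄·Hᵀ·S⁻¹ = [-13602/186919; 69333/186919; -20652/186919]
step 1: x' = x̄ + K·y = [4503709/373838, -8242527/186919, 10560679/186919]
step 1: P' = (I − K·H)·P̄ = [4823016/186919 -18287816/186919 23106298/186919; -18287816/186919 75044323/186919 -93309028/186919; 23106298/186919 -93309028/186919 116408442/186919]

step 0: x' = [105/8, 29/2, -21/20], P' = [1395/56 29/14 91/4; 29/14 127/7 -16; 91/4 -16 387/10]
step 1: x' = [4503709/373838, -8242527/186919, 10560679/186919], P' = [4823016/186919 -18287816/186919 23106298/186919; -18287816/186919 75044323/186919 -93309028/186919; 23106298/186919 -93309028/186919 116408442/186919]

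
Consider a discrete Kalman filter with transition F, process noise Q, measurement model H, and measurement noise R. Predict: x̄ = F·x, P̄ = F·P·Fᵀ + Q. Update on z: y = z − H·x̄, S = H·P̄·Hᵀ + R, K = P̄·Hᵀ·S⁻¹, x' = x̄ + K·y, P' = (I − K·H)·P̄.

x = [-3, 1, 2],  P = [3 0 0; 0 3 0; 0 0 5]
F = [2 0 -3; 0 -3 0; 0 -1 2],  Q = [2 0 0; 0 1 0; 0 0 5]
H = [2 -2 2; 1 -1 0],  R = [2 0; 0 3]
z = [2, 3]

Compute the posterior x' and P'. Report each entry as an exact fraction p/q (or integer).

x' = [-1520/357, -2477/357, -29/17]
P' = [4715/238 2084/119 -245/102; 2084/119 2130/119 11/51; -245/102 11/51 103/34]

x̄ = F·x = [-12, -3, 3]
P̄ = F·P·Fᵀ + Q = [59 0 -30; 0 28 9; -30 9 28]
y = z − H·x̄ = [14, 12]
S = H·P̄·Hᵀ + R = [150 96; 96 90]
K = P̄·Hᵀ·S⁻¹ = [-37/357 547/714; -61/357 -46/357; 7/17 -89/102]
x' = x̄ + K·y = [-1520/357, -2477/357, -29/17]
P' = (I − K·H)·P̄ = [4715/238 2084/119 -245/102; 2084/119 2130/119 11/51; -245/102 11/51 103/34]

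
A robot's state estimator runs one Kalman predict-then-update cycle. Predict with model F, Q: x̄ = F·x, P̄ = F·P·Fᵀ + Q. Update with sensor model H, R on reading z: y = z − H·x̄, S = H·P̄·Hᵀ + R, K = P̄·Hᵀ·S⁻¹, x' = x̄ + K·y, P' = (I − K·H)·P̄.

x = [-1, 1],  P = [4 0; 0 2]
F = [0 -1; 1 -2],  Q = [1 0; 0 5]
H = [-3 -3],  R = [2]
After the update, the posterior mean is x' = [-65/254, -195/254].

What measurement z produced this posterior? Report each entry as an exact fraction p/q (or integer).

x̄ = F·x = [-1, -3]
P̄ = F·P·Fᵀ + Q = [3 4; 4 17]
S = H·P̄·Hᵀ + R = [254]
K = P̄·Hᵀ·S⁻¹ = [-21/254; -63/254]
x' − x̄ = [189/254, 567/254] = K·y
y = (KᵀK)⁻¹·Kᵀ·(x' − x̄) = [-9]
z = y + H·x̄ = [-9] + [12] = [3]

z = [3]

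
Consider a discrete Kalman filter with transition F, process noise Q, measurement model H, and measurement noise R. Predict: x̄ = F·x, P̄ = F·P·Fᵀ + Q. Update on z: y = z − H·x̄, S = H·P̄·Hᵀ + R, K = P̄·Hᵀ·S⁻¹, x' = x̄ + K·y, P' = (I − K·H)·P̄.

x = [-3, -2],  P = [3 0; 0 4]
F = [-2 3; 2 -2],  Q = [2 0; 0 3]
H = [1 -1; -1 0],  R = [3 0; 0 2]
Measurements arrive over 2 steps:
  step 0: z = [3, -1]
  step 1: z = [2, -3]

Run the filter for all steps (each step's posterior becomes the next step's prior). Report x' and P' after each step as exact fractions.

step 0: x̄ = F·x = [0, -2]
step 0: P̄ = F·P·Fᵀ + Q = [50 -36; -36 31]
step 0: y = z − H·x̄ = [1, -1]
step 0: S = H·P̄·Hᵀ + R = [156 -86; -86 52]
step 0: K = P̄·Hᵀ·S⁻¹ = [43/179 -101/179; -97/179 -73/358]
step 0: x' = x̄ + K·y = [144/179, -837/358]
step 0: P' = (I − K·H)·P̄ = [202/179 73/179; 73/179 364/179]
step 1: x̄ = F·x = [-3087/358, 1125/179]
step 1: P̄ = F·P·Fᵀ + Q = [3566/179 -2262/179; -2262/179 2217/179]
step 1: y = z − H·x̄ = [6053/358, -4161/358]
step 1: S = H·P̄·Hᵀ + R = [10844/179 -5828/179; -5828/179 3924/179]
step 1: K = P̄·Hᵀ·S⁻¹ = [1457/5996 -3285/5996; -6135/11992 -2199/11992]
step 1: x' = x̄ + K·y = [11113/5996, -1401/5996]
step 1: P' = (I − K·H)·P̄ = [3285/2998 2199/5996; 2199/5996 22803/11992]

step 0: x' = [144/179, -837/358], P' = [202/179 73/179; 73/179 364/179]
step 1: x' = [11113/5996, -1401/5996], P' = [3285/2998 2199/5996; 2199/5996 22803/11992]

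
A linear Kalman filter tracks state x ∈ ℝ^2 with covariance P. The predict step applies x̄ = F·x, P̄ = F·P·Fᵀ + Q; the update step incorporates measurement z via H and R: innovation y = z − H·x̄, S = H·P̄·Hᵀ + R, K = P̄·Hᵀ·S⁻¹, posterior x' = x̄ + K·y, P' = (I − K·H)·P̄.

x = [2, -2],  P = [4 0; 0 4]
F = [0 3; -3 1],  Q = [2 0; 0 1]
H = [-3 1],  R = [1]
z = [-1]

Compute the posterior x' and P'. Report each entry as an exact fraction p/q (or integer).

x̄ = F·x = [-6, -8]
P̄ = F·P·Fᵀ + Q = [38 12; 12 41]
y = z − H·x̄ = [-11]
S = H·P̄·Hᵀ + R = [312]
K = P̄·Hᵀ·S⁻¹ = [-17/52; 5/312]
x' = x̄ + K·y = [-125/52, -2551/312]
P' = (I − K·H)·P̄ = [121/26 709/52; 709/52 12767/312]

x' = [-125/52, -2551/312]
P' = [121/26 709/52; 709/52 12767/312]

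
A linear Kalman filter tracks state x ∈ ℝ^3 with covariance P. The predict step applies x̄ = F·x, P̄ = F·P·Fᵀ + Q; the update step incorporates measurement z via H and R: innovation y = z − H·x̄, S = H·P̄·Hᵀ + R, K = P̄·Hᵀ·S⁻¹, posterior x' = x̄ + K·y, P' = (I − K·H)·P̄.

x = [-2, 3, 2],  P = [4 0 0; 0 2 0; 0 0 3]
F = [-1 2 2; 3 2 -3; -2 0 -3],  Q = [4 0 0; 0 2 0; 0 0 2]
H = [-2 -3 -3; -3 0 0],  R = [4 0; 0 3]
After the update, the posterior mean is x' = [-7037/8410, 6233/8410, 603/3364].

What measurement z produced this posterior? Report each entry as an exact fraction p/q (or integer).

x̄ = F·x = [12, -6, -2]
P̄ = F·P·Fᵀ + Q = [28 -22 -10; -22 73 3; -10 3 45]
S = H·P̄·Hᵀ + R = [848 -120; -120 255]
K = P̄·Hᵀ·S⁻¹ = [1/1682 -1384/4205; -325/1682 706/4205; -467/3364 44/841]
x' − x̄ = [-107957/8410, 56693/8410, 7331/3364] = K·y
y = (KᵀK)⁻¹·Kᵀ·(x' − x̄) = [-1, 39]
z = y + H·x̄ = [-1, 39] + [0, -36] = [-1, 3]

z = [-1, 3]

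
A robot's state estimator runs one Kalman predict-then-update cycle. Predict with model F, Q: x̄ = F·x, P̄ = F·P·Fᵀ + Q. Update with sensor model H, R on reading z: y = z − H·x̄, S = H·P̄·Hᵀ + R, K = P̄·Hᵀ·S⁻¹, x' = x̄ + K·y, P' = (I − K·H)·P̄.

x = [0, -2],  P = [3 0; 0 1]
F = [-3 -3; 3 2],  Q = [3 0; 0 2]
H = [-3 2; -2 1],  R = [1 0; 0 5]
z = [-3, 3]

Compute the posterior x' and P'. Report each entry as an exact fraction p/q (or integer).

x' = [3390/4919, -998/4919]
P' = [4353/4919 6171/4919; 6171/4919 9867/4919]

x̄ = F·x = [6, -4]
P̄ = F·P·Fᵀ + Q = [39 -33; -33 33]
y = z − H·x̄ = [23, 19]
S = H·P̄·Hᵀ + R = [880 531; 531 326]
K = P̄·Hᵀ·S⁻¹ = [-717/4919 -507/4919; 1221/4919 -495/4919]
x' = x̄ + K·y = [3390/4919, -998/4919]
P' = (I − K·H)·P̄ = [4353/4919 6171/4919; 6171/4919 9867/4919]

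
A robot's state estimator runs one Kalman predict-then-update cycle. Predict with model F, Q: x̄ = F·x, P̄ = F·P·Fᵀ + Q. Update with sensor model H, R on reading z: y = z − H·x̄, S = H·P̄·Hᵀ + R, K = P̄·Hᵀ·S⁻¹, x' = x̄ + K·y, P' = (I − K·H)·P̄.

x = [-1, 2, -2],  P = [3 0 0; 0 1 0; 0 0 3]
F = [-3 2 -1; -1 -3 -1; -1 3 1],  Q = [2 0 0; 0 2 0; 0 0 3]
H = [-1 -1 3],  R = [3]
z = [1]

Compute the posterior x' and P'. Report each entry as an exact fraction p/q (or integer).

x̄ = F·x = [9, -3, 5]
P̄ = F·P·Fᵀ + Q = [36 6 12; 6 17 -9; 12 -9 18]
y = z − H·x̄ = [-8]
S = H·P̄·Hᵀ + R = [212]
K = P̄·Hᵀ·S⁻¹ = [-3/106; -25/106; 51/212]
x' = x̄ + K·y = [489/53, -59/53, 163/53]
P' = (I − K·H)·P̄ = [1899/53 243/53 1425/106; 243/53 276/53 321/106; 1425/106 321/106 1215/212]

x' = [489/53, -59/53, 163/53]
P' = [1899/53 243/53 1425/106; 243/53 276/53 321/106; 1425/106 321/106 1215/212]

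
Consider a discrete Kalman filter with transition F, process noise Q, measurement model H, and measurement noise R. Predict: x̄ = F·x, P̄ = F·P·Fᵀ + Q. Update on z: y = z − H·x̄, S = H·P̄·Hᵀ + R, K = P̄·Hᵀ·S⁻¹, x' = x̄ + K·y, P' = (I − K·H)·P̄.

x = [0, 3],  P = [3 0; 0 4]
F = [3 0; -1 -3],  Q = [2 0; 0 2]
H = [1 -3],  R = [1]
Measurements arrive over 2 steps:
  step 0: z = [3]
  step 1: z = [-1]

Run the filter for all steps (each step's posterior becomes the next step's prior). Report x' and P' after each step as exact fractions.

step 0: x' = [-448/151, -303/151], P' = [10001/453 1105/151; 1105/151 383/151]
step 1: x' = [50552/19539, 23489/19539], P' = [1086431/273546 166048/136773; 166048/136773 65530/136773]

step 0: x̄ = F·x = [0, -9]
step 0: P̄ = F·P·Fᵀ + Q = [29 -9; -9 41]
step 0: y = z − H·x̄ = [-24]
step 0: S = H·P̄·Hᵀ + R = [453]
step 0: K = P̄·Hᵀ·S⁻¹ = [56/453; -44/151]
step 0: x' = x̄ + K·y = [-448/151, -303/151]
step 0: P' = (I − K·H)·P̄ = [10001/453 1105/151; 1105/151 383/151]
step 1: x̄ = F·x = [-1344/151, 1357/151]
step 1: P̄ = F·P·Fᵀ + Q = [30305/151 -19946/151; -19946/151 41138/453]
step 1: y = z − H·x̄ = [5264/151]
step 1: S = H·P̄·Hᵀ + R = [273546/151]
step 1: K = P̄·Hᵀ·S⁻¹ = [90143/273546; -30542/136773]
step 1: x' = x̄ + K·y = [50552/19539, 23489/19539]
step 1: P' = (I − K·H)·P̄ = [1086431/273546 166048/136773; 166048/136773 65530/136773]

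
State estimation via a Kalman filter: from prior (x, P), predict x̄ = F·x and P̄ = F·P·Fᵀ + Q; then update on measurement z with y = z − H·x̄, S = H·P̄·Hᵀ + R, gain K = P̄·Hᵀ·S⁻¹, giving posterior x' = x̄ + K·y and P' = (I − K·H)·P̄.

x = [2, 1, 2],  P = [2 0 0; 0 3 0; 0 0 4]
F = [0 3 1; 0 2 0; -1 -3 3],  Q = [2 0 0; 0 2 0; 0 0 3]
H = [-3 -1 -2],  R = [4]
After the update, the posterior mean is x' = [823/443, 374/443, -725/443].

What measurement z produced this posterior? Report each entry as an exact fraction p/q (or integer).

z = [-3]

x̄ = F·x = [5, 2, 1]
P̄ = F·P·Fᵀ + Q = [33 18 -15; 18 14 -18; -15 -18 68]
S = H·P̄·Hᵀ + R = [443]
K = P̄·Hᵀ·S⁻¹ = [-87/443; -32/443; -73/443]
x' − x̄ = [-1392/443, -512/443, -1168/443] = K·y
y = (KᵀK)⁻¹·Kᵀ·(x' − x̄) = [16]
z = y + H·x̄ = [16] + [-19] = [-3]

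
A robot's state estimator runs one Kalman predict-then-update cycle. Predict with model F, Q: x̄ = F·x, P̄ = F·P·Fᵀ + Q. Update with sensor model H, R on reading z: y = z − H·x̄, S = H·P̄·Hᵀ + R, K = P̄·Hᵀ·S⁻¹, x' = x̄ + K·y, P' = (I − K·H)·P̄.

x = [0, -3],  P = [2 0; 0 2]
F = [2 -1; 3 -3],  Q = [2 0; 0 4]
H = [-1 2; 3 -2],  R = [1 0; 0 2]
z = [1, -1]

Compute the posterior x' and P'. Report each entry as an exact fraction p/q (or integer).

x' = [9/275, 159/275]
P' = [948/1375 798/1375; 798/1375 898/1375]

x̄ = F·x = [3, 9]
P̄ = F·P·Fᵀ + Q = [12 18; 18 40]
y = z − H·x̄ = [-14, 8]
S = H·P̄·Hᵀ + R = [101 -52; -52 54]
K = P̄·Hᵀ·S⁻¹ = [648/1375 624/1375; 998/1375 299/1375]
x' = x̄ + K·y = [9/275, 159/275]
P' = (I − K·H)·P̄ = [948/1375 798/1375; 798/1375 898/1375]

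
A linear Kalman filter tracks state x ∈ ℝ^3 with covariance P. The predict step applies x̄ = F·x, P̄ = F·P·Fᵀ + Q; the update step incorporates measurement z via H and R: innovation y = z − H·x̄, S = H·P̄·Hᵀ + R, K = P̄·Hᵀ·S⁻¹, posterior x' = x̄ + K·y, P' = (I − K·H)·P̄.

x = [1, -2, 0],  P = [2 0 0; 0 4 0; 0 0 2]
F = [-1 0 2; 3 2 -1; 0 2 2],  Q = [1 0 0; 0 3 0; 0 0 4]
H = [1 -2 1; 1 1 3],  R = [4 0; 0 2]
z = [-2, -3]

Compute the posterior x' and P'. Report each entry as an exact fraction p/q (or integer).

x' = [-10492/83627, 32903/83627, -92616/83627]
P' = [174088/83627 24176/83627 -62612/83627; 24176/83627 63254/83627 -20224/83627; -62612/83627 -20224/83627 41972/83627]

x̄ = F·x = [-1, -1, -4]
P̄ = F·P·Fᵀ + Q = [11 -10 8; -10 39 12; 8 12 28]
y = z − H·x̄ = [1, 11]
S = H·P̄·Hᵀ + R = [207 -1; -1 404]
K = P̄·Hᵀ·S⁻¹ = [15781/83627 5214/83627; -30639/83627 13379/83627; 4952/83627 21540/83627]
x' = x̄ + K·y = [-10492/83627, 32903/83627, -92616/83627]
P' = (I − K·H)·P̄ = [174088/83627 24176/83627 -62612/83627; 24176/83627 63254/83627 -20224/83627; -62612/83627 -20224/83627 41972/83627]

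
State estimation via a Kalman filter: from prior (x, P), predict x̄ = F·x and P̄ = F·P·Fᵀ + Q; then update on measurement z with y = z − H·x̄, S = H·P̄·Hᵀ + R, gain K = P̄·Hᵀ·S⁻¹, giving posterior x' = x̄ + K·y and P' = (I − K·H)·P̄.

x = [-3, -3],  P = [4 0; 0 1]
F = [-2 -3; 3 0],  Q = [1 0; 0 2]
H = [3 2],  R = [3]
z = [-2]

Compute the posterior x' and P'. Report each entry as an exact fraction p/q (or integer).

x' = [645/101, -1025/101]
P' = [1726/101 -2544/101; -2544/101 3822/101]

x̄ = F·x = [15, -9]
P̄ = F·P·Fᵀ + Q = [26 -24; -24 38]
y = z − H·x̄ = [-29]
S = H·P̄·Hᵀ + R = [101]
K = P̄·Hᵀ·S⁻¹ = [30/101; 4/101]
x' = x̄ + K·y = [645/101, -1025/101]
P' = (I − K·H)·P̄ = [1726/101 -2544/101; -2544/101 3822/101]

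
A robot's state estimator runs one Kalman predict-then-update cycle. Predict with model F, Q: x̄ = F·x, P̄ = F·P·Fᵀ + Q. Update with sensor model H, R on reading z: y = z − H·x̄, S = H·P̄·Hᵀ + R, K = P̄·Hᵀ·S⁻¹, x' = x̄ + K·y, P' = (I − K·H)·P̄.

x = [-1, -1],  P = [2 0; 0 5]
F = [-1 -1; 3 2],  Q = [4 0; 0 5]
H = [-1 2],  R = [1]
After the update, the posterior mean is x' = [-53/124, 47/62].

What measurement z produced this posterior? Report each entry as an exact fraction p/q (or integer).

z = [2]

x̄ = F·x = [2, -5]
P̄ = F·P·Fᵀ + Q = [11 -16; -16 43]
S = H·P̄·Hᵀ + R = [248]
K = P̄·Hᵀ·S⁻¹ = [-43/248; 51/124]
x' − x̄ = [-301/124, 357/62] = K·y
y = (KᵀK)⁻¹·Kᵀ·(x' − x̄) = [14]
z = y + H·x̄ = [14] + [-12] = [2]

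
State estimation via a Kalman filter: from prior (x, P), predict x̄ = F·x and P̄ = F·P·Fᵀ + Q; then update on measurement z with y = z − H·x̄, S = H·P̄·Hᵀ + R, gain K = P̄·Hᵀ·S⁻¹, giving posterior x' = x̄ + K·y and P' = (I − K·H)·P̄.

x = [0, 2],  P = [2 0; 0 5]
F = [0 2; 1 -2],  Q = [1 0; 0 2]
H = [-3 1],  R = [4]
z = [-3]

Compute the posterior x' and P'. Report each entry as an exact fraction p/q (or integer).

x' = [269/337, -256/337]
P' = [188/337 232/337; 232/337 1032/337]

x̄ = F·x = [4, -4]
P̄ = F·P·Fᵀ + Q = [21 -20; -20 24]
y = z − H·x̄ = [13]
S = H·P̄·Hᵀ + R = [337]
K = P̄·Hᵀ·S⁻¹ = [-83/337; 84/337]
x' = x̄ + K·y = [269/337, -256/337]
P' = (I − K·H)·P̄ = [188/337 232/337; 232/337 1032/337]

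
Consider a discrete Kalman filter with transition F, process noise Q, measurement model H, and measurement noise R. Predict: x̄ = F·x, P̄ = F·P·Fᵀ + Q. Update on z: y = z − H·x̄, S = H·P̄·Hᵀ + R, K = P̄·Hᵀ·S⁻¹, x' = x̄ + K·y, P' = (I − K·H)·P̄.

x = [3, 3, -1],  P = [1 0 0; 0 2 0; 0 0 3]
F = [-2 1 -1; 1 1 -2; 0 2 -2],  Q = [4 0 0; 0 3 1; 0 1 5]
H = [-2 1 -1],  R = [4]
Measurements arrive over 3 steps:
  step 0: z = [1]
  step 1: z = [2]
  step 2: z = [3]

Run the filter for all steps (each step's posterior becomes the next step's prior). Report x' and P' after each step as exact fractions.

step 0: x' = [-8/9, 227/27, 244/27], P' = [17/9 52/27 -10/27; 52/27 1337/81 1069/81; -10/27 1069/81 1241/81]
step 1: x' = [-634/241, -9131/1205, -820/241], P' = [772/241 1052/241 -224/241; 1052/241 39001/1205 5485/241; -224/241 5485/241 6085/241]
step 2: x' = [5551/5367, -17975/5367, -15038/1789], P' = [338428/91239 475528/91239 -39072/30413; 475528/91239 5165839/91239 1375745/30413; -39072/30413 1375745/30413 1483857/30413]

step 0: x̄ = F·x = [-2, 8, 8]
step 0: P̄ = F·P·Fᵀ + Q = [13 6 10; 6 18 17; 10 17 25]
step 0: y = z − H·x̄ = [-3]
step 0: S = H·P̄·Hᵀ + R = [81]
step 0: K = P̄·Hᵀ·S⁻¹ = [-10/27; -11/81; -28/81]
step 0: x' = x̄ + K·y = [-8/9, 227/27, 244/27]
step 0: P' = (I − K·H)·P̄ = [17/9 52/27 -10/27; 52/27 1337/81 1069/81; -10/27 1069/81 1241/81]
step 1: x̄ = F·x = [31/27, -95/9, -34/27]
step 1: P̄ = F·P·Fᵀ + Q = [632/81 20/27 136/81; 20/27 317/9 559/27; 136/81 559/27 2165/81]
step 1: y = z − H·x̄ = [367/27]
step 1: S = H·P̄·Hᵀ + R = [4820/81]
step 1: K = P̄·Hᵀ·S⁻¹ = [-67/241; 264/1205; -38/241]
step 1: x' = x̄ + K·y = [-634/241, -9131/1205, -820/241]
step 1: P' = (I − K·H)·P̄ = [772/241 1052/241 -224/241; 1052/241 39001/1205 5485/241; -224/241 5485/241 6085/241]
step 2: x̄ = F·x = [1309/1205, -4101/1205, -10062/1205]
step 2: P̄ = F·P·Fᵀ + Q = [9316/1205 1236/1205 3632/1205; 1236/1205 73476/1205 49117/1205; 3632/1205 49117/1205 64329/1205]
step 2: y = z − H·x̄ = [272/1205]
step 2: S = H·P̄·Hᵀ + R = [91239/1205]
step 2: K = P̄·Hᵀ·S⁻¹ = [-21028/91239; 21887/91239; -7492/30413]
step 2: x' = x̄ + K·y = [5551/5367, -17975/5367, -15038/1789]
step 2: P' = (I − K·H)·P̄ = [338428/91239 475528/91239 -39072/30413; 475528/91239 5165839/91239 1375745/30413; -39072/30413 1375745/30413 1483857/30413]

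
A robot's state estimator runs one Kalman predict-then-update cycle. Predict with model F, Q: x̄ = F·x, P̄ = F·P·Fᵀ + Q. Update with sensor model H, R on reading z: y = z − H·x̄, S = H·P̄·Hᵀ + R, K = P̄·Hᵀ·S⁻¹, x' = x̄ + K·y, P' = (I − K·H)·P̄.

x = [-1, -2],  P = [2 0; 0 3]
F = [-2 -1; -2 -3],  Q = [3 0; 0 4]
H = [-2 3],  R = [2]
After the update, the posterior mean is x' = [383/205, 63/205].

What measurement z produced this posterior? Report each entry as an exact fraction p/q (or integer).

x̄ = F·x = [4, 8]
P̄ = F·P·Fᵀ + Q = [14 17; 17 39]
S = H·P̄·Hᵀ + R = [205]
K = P̄·Hᵀ·S⁻¹ = [23/205; 83/205]
x' − x̄ = [-437/205, -1577/205] = K·y
y = (KᵀK)⁻¹·Kᵀ·(x' − x̄) = [-19]
z = y + H·x̄ = [-19] + [16] = [-3]

z = [-3]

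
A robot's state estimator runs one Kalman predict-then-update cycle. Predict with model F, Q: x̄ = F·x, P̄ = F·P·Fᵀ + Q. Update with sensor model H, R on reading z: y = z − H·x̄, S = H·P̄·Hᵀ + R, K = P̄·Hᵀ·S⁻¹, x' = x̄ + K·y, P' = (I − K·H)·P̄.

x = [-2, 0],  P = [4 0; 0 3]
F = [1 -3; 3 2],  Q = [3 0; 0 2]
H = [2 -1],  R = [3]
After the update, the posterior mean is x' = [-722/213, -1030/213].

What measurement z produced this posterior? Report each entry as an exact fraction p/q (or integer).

x̄ = F·x = [-2, -6]
P̄ = F·P·Fᵀ + Q = [34 -6; -6 50]
S = H·P̄·Hᵀ + R = [213]
K = P̄·Hᵀ·S⁻¹ = [74/213; -62/213]
x' − x̄ = [-296/213, 248/213] = K·y
y = (KᵀK)⁻¹·Kᵀ·(x' − x̄) = [-4]
z = y + H·x̄ = [-4] + [2] = [-2]

z = [-2]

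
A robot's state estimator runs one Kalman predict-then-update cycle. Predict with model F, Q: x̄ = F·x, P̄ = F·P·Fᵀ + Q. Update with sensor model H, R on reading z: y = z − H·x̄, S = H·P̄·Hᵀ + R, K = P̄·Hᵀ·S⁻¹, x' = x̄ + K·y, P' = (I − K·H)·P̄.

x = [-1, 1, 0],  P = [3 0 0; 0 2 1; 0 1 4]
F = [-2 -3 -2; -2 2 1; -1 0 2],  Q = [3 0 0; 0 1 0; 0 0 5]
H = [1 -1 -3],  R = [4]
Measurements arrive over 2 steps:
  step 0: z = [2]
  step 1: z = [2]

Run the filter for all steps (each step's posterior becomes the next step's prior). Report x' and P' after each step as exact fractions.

step 0: x' = [87/68, 299/136, -129/136], P' = [1113/34 499/68 555/68; 499/68 1543/136 -149/136; 555/68 -149/136 455/136]
step 1: x' = [-44121/6472, 5003/6472, -5163/1618], P' = [2052545/6472 738229/6472 107989/1618; 738229/6472 1550147/19416 18867/1618; 107989/1618 18867/1618 14879/809]

step 0: x̄ = F·x = [-1, 4, 1]
step 0: P̄ = F·P·Fᵀ + Q = [61 -15 -16; -15 29 18; -16 18 24]
step 0: y = z − H·x̄ = [10]
step 0: S = H·P̄·Hᵀ + R = [544]
step 0: K = P̄·Hᵀ·S⁻¹ = [31/136; -49/272; -53/272]
step 0: x' = x̄ + K·y = [87/68, 299/136, -129/136]
step 0: P' = (I − K·H)·P̄ = [1113/34 499/68 555/68; 499/68 1543/136 -149/136; 555/68 -149/136 455/136]
step 1: x̄ = F·x = [-987/136, 121/136, -54/17]
step 1: P̄ = F·P·Fᵀ + Q = [52991/136 12899/136 1094/17; 12899/136 11551/136 209/17; 1094/17 209/17 314/17]
step 1: y = z − H·x̄ = [21/34]
step 1: S = H·P̄·Hᵀ + R = [2427/17]
step 1: K = P̄·Hᵀ·S⁻¹ = [1153/1618; -917/4854; -19/809]
step 1: x' = x̄ + K·y = [-44121/6472, 5003/6472, -5163/1618]
step 1: P' = (I − K·H)·P̄ = [2052545/6472 738229/6472 107989/1618; 738229/6472 1550147/19416 18867/1618; 107989/1618 18867/1618 14879/809]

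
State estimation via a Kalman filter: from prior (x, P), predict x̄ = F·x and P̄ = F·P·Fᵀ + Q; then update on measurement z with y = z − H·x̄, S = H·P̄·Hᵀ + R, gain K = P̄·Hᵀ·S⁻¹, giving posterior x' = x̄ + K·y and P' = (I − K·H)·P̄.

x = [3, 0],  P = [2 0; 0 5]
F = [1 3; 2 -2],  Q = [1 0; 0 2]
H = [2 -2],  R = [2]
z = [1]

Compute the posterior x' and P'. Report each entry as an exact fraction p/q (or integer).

x̄ = F·x = [3, 6]
P̄ = F·P·Fᵀ + Q = [48 -26; -26 30]
y = z − H·x̄ = [7]
S = H·P̄·Hᵀ + R = [522]
K = P̄·Hᵀ·S⁻¹ = [74/261; -56/261]
x' = x̄ + K·y = [1301/261, 1174/261]
P' = (I − K·H)·P̄ = [1576/261 1502/261; 1502/261 1558/261]

x' = [1301/261, 1174/261]
P' = [1576/261 1502/261; 1502/261 1558/261]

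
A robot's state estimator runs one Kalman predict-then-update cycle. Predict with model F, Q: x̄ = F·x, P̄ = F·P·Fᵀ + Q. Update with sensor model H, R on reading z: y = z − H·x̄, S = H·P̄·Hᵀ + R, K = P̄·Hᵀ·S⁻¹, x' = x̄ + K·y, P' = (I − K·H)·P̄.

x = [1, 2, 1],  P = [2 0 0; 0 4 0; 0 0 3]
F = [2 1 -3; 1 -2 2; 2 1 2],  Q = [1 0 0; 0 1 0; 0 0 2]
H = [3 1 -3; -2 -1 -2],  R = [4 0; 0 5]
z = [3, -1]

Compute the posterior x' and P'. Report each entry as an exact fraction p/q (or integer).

x' = [232129/109163, -346636/109163, 12338/109163]
P' = [518516/109163 -1129930/109163 111374/109163; -1129930/109163 2697826/109163 -215248/109163; 111374/109163 -215248/109163 62430/109163]

x̄ = F·x = [1, -1, 6]
P̄ = F·P·Fᵀ + Q = [40 -22 -6; -22 31 8; -6 8 26]
y = z − H·x̄ = [19, 12]
S = H·P̄·Hᵀ + R = [557 3; 3 196]
K = P̄·Hᵀ·S⁻¹ = [22874/109163 -25970/109163; -11555/109163 -1494/109163; -17104/109163 -26472/109163]
x' = x̄ + K·y = [232129/109163, -346636/109163, 12338/109163]
P' = (I − K·H)·P̄ = [518516/109163 -1129930/109163 111374/109163; -1129930/109163 2697826/109163 -215248/109163; 111374/109163 -215248/109163 62430/109163]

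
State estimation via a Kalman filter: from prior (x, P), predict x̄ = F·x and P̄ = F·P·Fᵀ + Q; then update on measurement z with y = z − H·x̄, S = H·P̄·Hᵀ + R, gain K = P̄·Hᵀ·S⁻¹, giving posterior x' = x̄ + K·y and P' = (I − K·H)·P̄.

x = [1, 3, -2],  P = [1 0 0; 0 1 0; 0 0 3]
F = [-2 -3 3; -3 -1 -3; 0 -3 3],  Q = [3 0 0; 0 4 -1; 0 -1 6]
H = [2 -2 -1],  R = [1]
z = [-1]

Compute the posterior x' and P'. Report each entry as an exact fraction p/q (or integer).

x̄ = F·x = [-17, 0, -15]
P̄ = F·P·Fᵀ + Q = [43 -18 36; -18 41 -25; 36 -25 42]
y = z − H·x̄ = [18]
S = H·P̄·Hᵀ + R = [279]
K = P̄·Hᵀ·S⁻¹ = [86/279; -1/3; 80/279]
x' = x̄ + K·y = [-355/31, -6, -305/31]
P' = (I − K·H)·P̄ = [4601/279 32/3 3164/279; 32/3 10 5/3; 3164/279 5/3 5318/279]

x' = [-355/31, -6, -305/31]
P' = [4601/279 32/3 3164/279; 32/3 10 5/3; 3164/279 5/3 5318/279]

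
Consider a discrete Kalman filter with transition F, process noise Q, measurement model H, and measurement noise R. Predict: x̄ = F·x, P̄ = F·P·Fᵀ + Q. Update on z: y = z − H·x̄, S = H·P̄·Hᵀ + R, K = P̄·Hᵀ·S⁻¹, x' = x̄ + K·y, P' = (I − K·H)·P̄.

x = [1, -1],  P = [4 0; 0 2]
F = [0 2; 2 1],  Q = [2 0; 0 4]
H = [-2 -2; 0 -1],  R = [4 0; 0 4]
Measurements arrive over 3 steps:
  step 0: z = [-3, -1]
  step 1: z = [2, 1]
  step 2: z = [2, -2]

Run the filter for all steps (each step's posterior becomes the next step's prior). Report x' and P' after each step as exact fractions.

step 0: x' = [-1/3, 5/3], P' = [106/39 -80/39; -80/39 452/195]
step 1: x' = [2974/7507, -7633/7507], P' = [23778/7507 -17960/7507; -17960/7507 19016/7507]
step 2: x' = [-368695/151321, 423975/302642], P' = [498734/151321 -379460/151321; -379460/151321 398714/151321]

step 0: x̄ = F·x = [-2, 1]
step 0: P̄ = F·P·Fᵀ + Q = [10 4; 4 22]
step 0: y = z − H·x̄ = [-5, 0]
step 0: S = H·P̄·Hᵀ + R = [164 52; 52 26]
step 0: K = P̄·Hᵀ·S⁻¹ = [-1/3 20/39; -2/15 -113/195]
step 0: x' = x̄ + K·y = [-1/3, 5/3]
step 0: P' = (I − K·H)·P̄ = [106/39 -80/39; -80/39 452/195]
step 1: x̄ = F·x = [10/3, 1]
step 1: P̄ = F·P·Fᵀ + Q = [2198/195 -232/65; -232/65 584/65]
step 1: y = z − H·x̄ = [32/3, 2]
step 1: S = H·P̄·Hᵀ + R = [11012/195 704/65; 704/65 844/65]
step 1: K = P̄·Hᵀ·S⁻¹ = [-2909/7507 4490/7507; -528/7507 -4754/7507]
step 1: x' = x̄ + K·y = [2974/7507, -7633/7507]
step 1: P' = (I − K·H)·P̄ = [23778/7507 -17960/7507; -17960/7507 19016/7507]
step 2: x̄ = F·x = [-15266/7507, -1685/7507]
step 2: P̄ = F·P·Fᵀ + Q = [91078/7507 -33808/7507; -33808/7507 72316/7507]
step 2: y = z − H·x̄ = [-18888/7507, -16699/7507]
step 2: S = H·P̄·Hᵀ + R = [413140/7507 77016/7507; 77016/7507 102344/7507]
step 2: K = P̄·Hᵀ·S⁻¹ = [-59637/151321 94865/151321; -9627/151321 -199357/302642]
step 2: x' = x̄ + K·y = [-368695/151321, 423975/302642]
step 2: P' = (I − K·H)·P̄ = [498734/151321 -379460/151321; -379460/151321 398714/151321]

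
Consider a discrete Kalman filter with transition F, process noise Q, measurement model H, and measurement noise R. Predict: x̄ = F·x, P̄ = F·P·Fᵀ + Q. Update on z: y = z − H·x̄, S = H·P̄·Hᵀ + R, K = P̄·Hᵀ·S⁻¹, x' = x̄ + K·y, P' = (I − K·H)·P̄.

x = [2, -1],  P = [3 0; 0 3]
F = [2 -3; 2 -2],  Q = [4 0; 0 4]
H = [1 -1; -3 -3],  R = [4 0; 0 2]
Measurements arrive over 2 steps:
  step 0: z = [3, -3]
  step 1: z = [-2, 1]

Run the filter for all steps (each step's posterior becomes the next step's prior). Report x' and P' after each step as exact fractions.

step 0: x̄ = F·x = [7, 6]
step 0: P̄ = F·P·Fᵀ + Q = [43 30; 30 28]
step 0: y = z − H·x̄ = [2, 36]
step 0: S = H·P̄·Hᵀ + R = [15 -45; -45 1181]
step 0: K = P̄·Hᵀ·S⁻¹ = [2749/7845 -90/523; -2734/7845 -84/523]
step 0: x' = x̄ + K·y = [11813/7845, -3758/7845]
step 0: P' = (I − K·H)·P̄ = [5948/7845 -5048/7845; -5048/7845 5888/7845]
step 1: x̄ = F·x = [6980/1569, 31142/7845]
step 1: P̄ = F·P·Fᵀ + Q = [33748/1569 21920/1569; 21920/1569 119108/7845]
step 1: y = z − H·x̄ = [-19448/7845, 68657/2615]
step 1: S = H·P̄·Hᵀ + R = [100028/7845 -49632/2615; -49632/2615 1526374/2615]
step 1: K = P̄·Hᵀ·S⁻¹ = [2333941/6945035 -1190562/6945035; -2321533/6945035 -1116114/6945035]
step 1: x' = x̄ + K·y = [-6147866/6945035, 4020948/6945035]
step 1: P' = (I − K·H)·P̄ = [5064736/6945035 -4271028/6945035; -4271028/6945035 5015104/6945035]

step 0: x' = [11813/7845, -3758/7845], P' = [5948/7845 -5048/7845; -5048/7845 5888/7845]
step 1: x' = [-6147866/6945035, 4020948/6945035], P' = [5064736/6945035 -4271028/6945035; -4271028/6945035 5015104/6945035]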